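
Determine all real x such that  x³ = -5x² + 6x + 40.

Rearrange: x³ + 5x² - 6x - 40 = 0.
Possible rational roots are divisors of -40. Testing x = -4 gives 0, so (x + 4) is a factor.
Divide: x³ + 5x² - 6x - 40 = (x + 4)(x² + x - 10).
Apply the quadratic formula to x² + x - 10 = 0: x = (-1 ± √41)/2, i.e. x ≈ 2.7016 or x ≈ -3.7016.

x = -4 or x = -3.7016 or x = 2.7016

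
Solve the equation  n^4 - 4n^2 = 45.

n = -3 or n = 3

Let u = n^2. The equation becomes u^2 - 4u - 45 = 0.
Factor: (u + 5)(u - 9) = 0, so u = -5 or u = 9.
n^2 = -5 < 0 has no real solution.
n^2 = 9 gives n = +/-3.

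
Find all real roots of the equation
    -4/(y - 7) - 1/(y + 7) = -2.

Multiply both sides by (y - 7)(y + 7):
-4(y + 7) - (y - 7) = -2(y - 7)(y + 7).
Expand and collect terms: -2y² + 5y + 119 = 0.
By the quadratic formula, y = (-5 ± √977) / -4, so y ≈ -6.5642 or y ≈ 9.0642.
Neither value makes a denominator zero (y ≠ 7, y ≠ -7), so both are valid.

y = -6.5642 or y = 9.0642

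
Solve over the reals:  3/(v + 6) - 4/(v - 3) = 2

Multiply both sides by (v + 6)(v - 3):
3(v - 3) - 4(v + 6) = 2(v + 6)(v - 3).
Expand and collect terms: 2v^2 + 7v - 3 = 0.
By the quadratic formula, v = (-7 +/- sqrt(73)) / 4, so v ~= 0.386 or v ~= -3.886.
Neither value makes a denominator zero (v != -6, v != 3), so both are valid.

v = -3.886 or v = 0.386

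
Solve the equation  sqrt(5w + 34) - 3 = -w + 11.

Isolate the radical: sqrt(5w + 34) = -w + 14.
Square both sides: 5w + 34 = (-w + 14)^2.
Expand and rearrange: w^2 - 33w + 162 = 0.
Solving gives w = 27 or w = 6.
Check each candidate in the original equation:
  w = 27: sqrt(169) = 13, while -w + 14 = -13 — extraneous.
  w = 6: sqrt(64) = 8, while -w + 14 = 8 — valid.

w = 6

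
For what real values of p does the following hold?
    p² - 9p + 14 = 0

Factor: (p - 2)(p - 7) = 0.
So p = 2 or p = 7.

p = 2 or p = 7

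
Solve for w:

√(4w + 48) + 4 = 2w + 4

w = 4

Isolate the radical: √(4w + 48) = 2w.
Square both sides: 4w + 48 = (2w)².
Expand and rearrange: 4w² - 4w - 48 = 0.
Solving gives w = 4 or w = -3.
Check each candidate in the original equation:
  w = 4: √(64) = 8, while 2w = 8 — valid.
  w = -3: √(36) = 6, while 2w = -6 — extraneous.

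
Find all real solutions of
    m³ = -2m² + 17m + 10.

Rearrange: m³ + 2m² - 17m - 10 = 0.
Possible rational roots are divisors of -10. Testing m = -5 gives 0, so (m + 5) is a factor.
Divide: m³ + 2m² - 17m - 10 = (m + 5)(m² - 3m - 2).
Apply the quadratic formula to m² - 3m - 2 = 0: m = (3 ± √17)/2, i.e. m ≈ 3.5616 or m ≈ -0.5616.

m = -5 or m = -0.5616 or m = 3.5616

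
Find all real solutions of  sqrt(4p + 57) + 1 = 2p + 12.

p = -2

Isolate the radical: sqrt(4p + 57) = 2p + 11.
Square both sides: 4p + 57 = (2p + 11)^2.
Expand and rearrange: 4p^2 + 40p + 64 = 0.
Solving gives p = -2 or p = -8.
Check each candidate in the original equation:
  p = -2: sqrt(49) = 7, while 2p + 11 = 7 — valid.
  p = -8: sqrt(25) = 5, while 2p + 11 = -5 — extraneous.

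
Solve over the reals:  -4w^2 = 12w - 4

w = -3.3028 or w = 0.3028

Rearrange to standard form: -4w^2 - 12w + 4 = 0.
Discriminant: (-12)^2 - 4*(-4)*4 = 208.
Quadratic formula: w = (12 +/- sqrt(208)) / (-8).
So w = -sqrt(13)/2 - 3/2 ~= -3.3028 or w = -3/2 + sqrt(13)/2 ~= 0.3028.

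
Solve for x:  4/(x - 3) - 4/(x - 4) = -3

x = 2.2417 or x = 4.7583

Multiply both sides by (x - 3)(x - 4):
4(x - 4) - 4(x - 3) = -3(x - 3)(x - 4).
Expand and collect terms: -3x² + 21x - 32 = 0.
By the quadratic formula, x = (-21 ± √57) / -6, so x ≈ 2.2417 or x ≈ 4.7583.
Neither value makes a denominator zero (x ≠ 3, x ≠ 4), so both are valid.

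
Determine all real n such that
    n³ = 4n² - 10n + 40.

n = 4

Rearrange: n³ - 4n² + 10n - 40 = 0.
Possible rational roots are divisors of -40. Testing n = 4 gives 0, so (n - 4) is a factor.
Divide: n³ - 4n² + 10n - 40 = (n - 4)(n² + 10).
The quadratic n² + 10 has discriminant -40 < 0, so no further real roots.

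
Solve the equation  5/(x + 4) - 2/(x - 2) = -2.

x = -6.2291 or x = 2.7291

Multiply both sides by (x + 4)(x - 2):
5(x - 2) - 2(x + 4) = -2(x + 4)(x - 2).
Expand and collect terms: -2x² - 7x + 34 = 0.
By the quadratic formula, x = (7 ± √321) / -4, so x ≈ -6.2291 or x ≈ 2.7291.
Neither value makes a denominator zero (x ≠ -4, x ≠ 2), so both are valid.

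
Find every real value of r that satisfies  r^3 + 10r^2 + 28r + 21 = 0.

r = -5.7913 or r = -3 or r = -1.2087

Possible rational roots are divisors of 21. Testing r = -3 gives 0, so (r + 3) is a factor.
Divide: r^3 + 10r^2 + 28r + 21 = (r + 3)(r^2 + 7r + 7).
Apply the quadratic formula to r^2 + 7r + 7 = 0: r = (-7 +/- sqrt(21))/2, i.e. r ~= -1.2087 or r ~= -5.7913.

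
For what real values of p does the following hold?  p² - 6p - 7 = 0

p = -1 or p = 7

Factor: (p + 1)(p - 7) = 0.
So p = -1 or p = 7.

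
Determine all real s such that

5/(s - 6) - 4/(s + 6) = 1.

Multiply both sides by (s - 6)(s + 6):
5(s + 6) - 4(s - 6) = (s - 6)(s + 6).
Expand and collect terms: s^2 - s - 90 = 0.
Factor or apply the quadratic formula: s = 10 or s = -9.
Neither value makes a denominator zero (s != 6, s != -6), so both are valid.

s = -9 or s = 10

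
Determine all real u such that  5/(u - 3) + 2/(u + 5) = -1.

u = -8.5311 or u = -0.4689

Multiply both sides by (u - 3)(u + 5):
5(u + 5) + 2(u - 3) = -(u - 3)(u + 5).
Expand and collect terms: -u² - 9u - 4 = 0.
By the quadratic formula, u = (9 ± √65) / -2, so u ≈ -8.5311 or u ≈ -0.4689.
Neither value makes a denominator zero (u ≠ 3, u ≠ -5), so both are valid.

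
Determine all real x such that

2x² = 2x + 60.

Bring every term to one side: 2x² - 2x - 60 = 0.
Factor: 2(x + 5)(x - 6) = 0.
So x = -5 or x = 6.

x = -5 or x = 6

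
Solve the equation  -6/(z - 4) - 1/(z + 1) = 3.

z = -1.5226 or z = 2.1893

Multiply both sides by (z - 4)(z + 1):
-6(z + 1) - (z - 4) = 3(z - 4)(z + 1).
Expand and collect terms: 3z^2 - 2z - 10 = 0.
By the quadratic formula, z = (2 +/- sqrt(124)) / 6, so z ~= 2.1893 or z ~= -1.5226.
Neither value makes a denominator zero (z != 4, z != -1), so both are valid.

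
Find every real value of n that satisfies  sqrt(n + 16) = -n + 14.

n = 9

Square both sides: n + 16 = (-n + 14)^2.
Expand and rearrange: n^2 - 29n + 180 = 0.
Solving gives n = 20 or n = 9.
Check each candidate in the original equation:
  n = 20: sqrt(36) = 6, while -n + 14 = -6 — extraneous.
  n = 9: sqrt(25) = 5, while -n + 14 = 5 — valid.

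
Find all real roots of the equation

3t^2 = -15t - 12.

t = -4 or t = -1

Bring every term to one side: 3t^2 + 15t + 12 = 0.
Factor: 3(t + 1)(t + 4) = 0.
So t = -1 or t = -4.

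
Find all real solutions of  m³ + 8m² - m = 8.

m = -8 or m = -1 or m = 1

Rearrange: m³ + 8m² - m - 8 = 0.
Possible rational roots are divisors of -8. Testing m = -1 gives 0, so (m + 1) is a factor.
Divide: m³ + 8m² - m - 8 = (m + 1)(m² + 7m - 8).
Factor the quadratic: m = 1 or m = -8.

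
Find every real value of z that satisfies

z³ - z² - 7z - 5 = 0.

Possible rational roots are divisors of -5. Testing z = -1 gives 0, so (z + 1) is a factor.
Divide: z³ - z² - 7z - 5 = (z + 1)(z² - 2z - 5).
Apply the quadratic formula to z² - 2z - 5 = 0: z = (2 ± √24)/2, i.e. z ≈ 3.4495 or z ≈ -1.4495.

z = -1.4495 or z = -1 or z = 3.4495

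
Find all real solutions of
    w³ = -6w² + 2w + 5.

w = -6.1926 or w = -0.8074 or w = 1

Rearrange: w³ + 6w² - 2w - 5 = 0.
Possible rational roots are divisors of -5. Testing w = 1 gives 0, so (w - 1) is a factor.
Divide: w³ + 6w² - 2w - 5 = (w - 1)(w² + 7w + 5).
Apply the quadratic formula to w² + 7w + 5 = 0: w = (-7 ± √29)/2, i.e. w ≈ -0.8074 or w ≈ -6.1926.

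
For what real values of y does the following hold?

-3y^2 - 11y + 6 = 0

Discriminant: (-11)^2 - 4*(-3)*6 = 193.
Quadratic formula: y = (11 +/- sqrt(193)) / (-6).
So y = -sqrt(193)/6 - 11/6 ~= -4.1487 or y = -11/6 + sqrt(193)/6 ~= 0.4821.

y = -4.1487 or y = 0.4821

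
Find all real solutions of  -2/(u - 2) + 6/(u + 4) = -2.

Multiply both sides by (u - 2)(u + 4):
-2(u + 4) + 6(u - 2) = -2(u - 2)(u + 4).
Expand and collect terms: -2u^2 - 8u + 36 = 0.
By the quadratic formula, u = (8 +/- sqrt(352)) / -4, so u ~= -6.6904 or u ~= 2.6904.
Neither value makes a denominator zero (u != 2, u != -4), so both are valid.

u = -6.6904 or u = 2.6904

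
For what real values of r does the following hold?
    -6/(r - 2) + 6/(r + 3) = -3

Multiply both sides by (r - 2)(r + 3):
-6(r + 3) + 6(r - 2) = -3(r - 2)(r + 3).
Expand and collect terms: -3r² - 3r + 48 = 0.
By the quadratic formula, r = (3 ± √585) / -6, so r ≈ -4.5311 or r ≈ 3.5311.
Neither value makes a denominator zero (r ≠ 2, r ≠ -3), so both are valid.

r = -4.5311 or r = 3.5311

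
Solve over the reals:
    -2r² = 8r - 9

r = -4.9155 or r = 0.9155

Rearrange to standard form: -2r² - 8r + 9 = 0.
Discriminant: (-8)² − 4·(-2)·9 = 136.
Quadratic formula: r = (8 ± √136) / (-4).
So r = -√(34)/2 - 2 ≈ -4.9155 or r = -2 + √(34)/2 ≈ 0.9155.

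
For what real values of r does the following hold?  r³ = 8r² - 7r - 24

Rearrange: r³ - 8r² + 7r + 24 = 0.
Possible rational roots are divisors of 24. Testing r = 3 gives 0, so (r - 3) is a factor.
Divide: r³ - 8r² + 7r + 24 = (r - 3)(r² - 5r - 8).
Apply the quadratic formula to r² - 5r - 8 = 0: r = (5 ± √57)/2, i.e. r ≈ 6.2749 or r ≈ -1.2749.

r = -1.2749 or r = 3 or r = 6.2749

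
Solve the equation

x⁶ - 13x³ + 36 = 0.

Let u = x³. The equation becomes u² - 13u + 36 = 0.
Factor: (u - 9)(u - 4) = 0, so u = 9 or u = 4.
x³ = 9 gives x = ∛(9) ≈ 2.0801.
x³ = 4 gives x = ∛(4) ≈ 1.5874.

x = 1.5874 or x = 2.0801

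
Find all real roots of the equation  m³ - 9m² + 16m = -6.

m = -0.3166 or m = 3 or m = 6.3166

Rearrange: m³ - 9m² + 16m + 6 = 0.
Possible rational roots are divisors of 6. Testing m = 3 gives 0, so (m - 3) is a factor.
Divide: m³ - 9m² + 16m + 6 = (m - 3)(m² - 6m - 2).
Apply the quadratic formula to m² - 6m - 2 = 0: m = (6 ± √44)/2, i.e. m ≈ 6.3166 or m ≈ -0.3166.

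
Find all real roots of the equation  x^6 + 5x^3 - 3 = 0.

x = -1.7696 or x = 0.815

Let u = x^3. The equation becomes u^2 + 5u - 3 = 0.
By the quadratic formula, u = -5/2 + sqrt(37)/2 or u = -sqrt(37)/2 - 5/2.
x^3 = -5/2 + sqrt(37)/2 gives x = (-5/2 + sqrt(37)/2)^(1/3) ~= 0.815.
x^3 = -sqrt(37)/2 - 5/2 gives x = -(5/2 + sqrt(37)/2)^(1/3) ~= -1.7696.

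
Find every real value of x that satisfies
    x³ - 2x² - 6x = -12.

x = -2.4495 or x = 2 or x = 2.4495

Rearrange: x³ - 2x² - 6x + 12 = 0.
Possible rational roots are divisors of 12. Testing x = 2 gives 0, so (x - 2) is a factor.
Divide: x³ - 2x² - 6x + 12 = (x - 2)(x² - 6).
Apply the quadratic formula to x² - 6 = 0: x = (0 ± √24)/2, i.e. x ≈ 2.4495 or x ≈ -2.4495.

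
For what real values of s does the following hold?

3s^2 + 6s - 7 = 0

s = -2.8257 or s = 0.8257

Discriminant: (6)^2 - 4*3*(-7) = 120.
Quadratic formula: s = (-6 +/- sqrt(120)) / 6.
So s = -1 + sqrt(30)/3 ~= 0.8257 or s = -sqrt(30)/3 - 1 ~= -2.8257.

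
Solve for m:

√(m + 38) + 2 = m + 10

Isolate the radical: √(m + 38) = m + 8.
Square both sides: m + 38 = (m + 8)².
Expand and rearrange: m² + 15m + 26 = 0.
Solving gives m = -2 or m = -13.
Check each candidate in the original equation:
  m = -2: √(36) = 6, while m + 8 = 6 — valid.
  m = -13: √(25) = 5, while m + 8 = -5 — extraneous.

m = -2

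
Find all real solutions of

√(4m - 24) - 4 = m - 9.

Isolate the radical: √(4m - 24) = m - 5.
Square both sides: 4m - 24 = (m - 5)².
Expand and rearrange: m² - 14m + 49 = 0.
This gives the repeated root m = 7.
Check in the original equation:
  m = 7: √(4) = 2, while m - 5 = 2 — valid.

m = 7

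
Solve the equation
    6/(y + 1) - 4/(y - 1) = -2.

Multiply both sides by (y + 1)(y - 1):
6(y - 1) - 4(y + 1) = -2(y + 1)(y - 1).
Expand and collect terms: -2y² - 2y + 12 = 0.
Factor or apply the quadratic formula: y = -3 or y = 2.
Neither value makes a denominator zero (y ≠ -1, y ≠ 1), so both are valid.

y = -3 or y = 2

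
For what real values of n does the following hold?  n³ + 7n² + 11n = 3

n = -4.2361 or n = -3 or n = 0.2361

Rearrange: n³ + 7n² + 11n - 3 = 0.
Possible rational roots are divisors of -3. Testing n = -3 gives 0, so (n + 3) is a factor.
Divide: n³ + 7n² + 11n - 3 = (n + 3)(n² + 4n - 1).
Apply the quadratic formula to n² + 4n - 1 = 0: n = (-4 ± √20)/2, i.e. n ≈ 0.2361 or n ≈ -4.2361.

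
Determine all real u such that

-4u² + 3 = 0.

u = -0.866 or u = 0.866

Discriminant: (0)² − 4·(-4)·3 = 48.
Quadratic formula: u = (0 ± √48) / (-8).
So u = -√(3)/2 ≈ -0.866 or u = √(3)/2 ≈ 0.866.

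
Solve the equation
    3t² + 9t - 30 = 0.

Factor: 3(t - 2)(t + 5) = 0.
So t = 2 or t = -5.

t = -5 or t = 2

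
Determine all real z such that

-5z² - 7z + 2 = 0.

Discriminant: (-7)² − 4·(-5)·2 = 89.
Quadratic formula: z = (7 ± √89) / (-10).
So z = -√(89)/10 - 7/10 ≈ -1.6434 or z = -7/10 + √(89)/10 ≈ 0.2434.

z = -1.6434 or z = 0.2434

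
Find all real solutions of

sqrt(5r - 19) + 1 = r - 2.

Isolate the radical: sqrt(5r - 19) = r - 3.
Square both sides: 5r - 19 = (r - 3)^2.
Expand and rearrange: r^2 - 11r + 28 = 0.
Solving gives r = 7 or r = 4.
Check each candidate in the original equation:
  r = 7: sqrt(16) = 4, while r - 3 = 4 — valid.
  r = 4: sqrt(1) = 1, while r - 3 = 1 — valid.

r = 4 or r = 7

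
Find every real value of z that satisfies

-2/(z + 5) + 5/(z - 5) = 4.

Multiply both sides by (z + 5)(z - 5):
-2(z - 5) + 5(z + 5) = 4(z + 5)(z - 5).
Expand and collect terms: 4z² - 3z - 135 = 0.
By the quadratic formula, z = (3 ± √2169) / 8, so z ≈ 6.1966 or z ≈ -5.4466.
Neither value makes a denominator zero (z ≠ -5, z ≠ 5), so both are valid.

z = -5.4466 or z = 6.1966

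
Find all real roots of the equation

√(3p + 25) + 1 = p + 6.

p = 0

Isolate the radical: √(3p + 25) = p + 5.
Square both sides: 3p + 25 = (p + 5)².
Expand and rearrange: p² + 7p = 0.
Solving gives p = 0 or p = -7.
Check each candidate in the original equation:
  p = 0: √(25) = 5, while p + 5 = 5 — valid.
  p = -7: √(4) = 2, while p + 5 = -2 — extraneous.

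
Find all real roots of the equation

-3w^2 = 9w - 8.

Rearrange to standard form: -3w^2 - 9w + 8 = 0.
Discriminant: (-9)^2 - 4*(-3)*8 = 177.
Quadratic formula: w = (9 +/- sqrt(177)) / (-6).
So w = -sqrt(177)/6 - 3/2 ~= -3.7174 or w = -3/2 + sqrt(177)/6 ~= 0.7174.

w = -3.7174 or w = 0.7174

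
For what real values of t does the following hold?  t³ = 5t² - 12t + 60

Rearrange: t³ - 5t² + 12t - 60 = 0.
Possible rational roots are divisors of -60. Testing t = 5 gives 0, so (t - 5) is a factor.
Divide: t³ - 5t² + 12t - 60 = (t - 5)(t² + 12).
The quadratic t² + 12 has discriminant -48 < 0, so no further real roots.

t = 5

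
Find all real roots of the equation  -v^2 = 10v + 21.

Bring every term to one side: -v^2 - 10v - 21 = 0.
Factor: -1(v + 7)(v + 3) = 0.
So v = -7 or v = -3.

v = -7 or v = -3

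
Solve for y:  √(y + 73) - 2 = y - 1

y = 8

Isolate the radical: √(y + 73) = y + 1.
Square both sides: y + 73 = (y + 1)².
Expand and rearrange: y² + y - 72 = 0.
Solving gives y = 8 or y = -9.
Check each candidate in the original equation:
  y = 8: √(81) = 9, while y + 1 = 9 — valid.
  y = -9: √(64) = 8, while y + 1 = -8 — extraneous.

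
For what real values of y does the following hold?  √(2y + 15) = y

y = 5

Square both sides: 2y + 15 = (y)².
Expand and rearrange: y² - 2y - 15 = 0.
Solving gives y = 5 or y = -3.
Check each candidate in the original equation:
  y = 5: √(25) = 5, while y = 5 — valid.
  y = -3: √(9) = 3, while y = -3 — extraneous.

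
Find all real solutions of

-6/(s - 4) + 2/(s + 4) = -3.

Multiply both sides by (s - 4)(s + 4):
-6(s + 4) + 2(s - 4) = -3(s - 4)(s + 4).
Expand and collect terms: -3s² + 4s + 80 = 0.
By the quadratic formula, s = (-4 ± √976) / -6, so s ≈ -4.5402 or s ≈ 5.8735.
Neither value makes a denominator zero (s ≠ 4, s ≠ -4), so both are valid.

s = -4.5402 or s = 5.8735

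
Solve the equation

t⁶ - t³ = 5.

t = -1.2145 or t = 1.408

Let u = t³. The equation becomes u² - u - 5 = 0.
By the quadratic formula, u = 1/2 + √(21)/2 or u = 1/2 - √(21)/2.
t³ = 1/2 + √(21)/2 gives t = ∛(1/2 + √(21)/2) ≈ 1.408.
t³ = 1/2 - √(21)/2 gives t = -∛(-1/2 + √(21)/2) ≈ -1.2145.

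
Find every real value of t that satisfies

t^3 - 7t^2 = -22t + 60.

Rearrange: t^3 - 7t^2 + 22t - 60 = 0.
Possible rational roots are divisors of -60. Testing t = 5 gives 0, so (t - 5) is a factor.
Divide: t^3 - 7t^2 + 22t - 60 = (t - 5)(t^2 - 2t + 12).
The quadratic t^2 - 2t + 12 has discriminant -44 < 0, so no further real roots.

t = 5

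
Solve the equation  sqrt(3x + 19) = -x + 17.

x = 10

Square both sides: 3x + 19 = (-x + 17)^2.
Expand and rearrange: x^2 - 37x + 270 = 0.
Solving gives x = 27 or x = 10.
Check each candidate in the original equation:
  x = 27: sqrt(100) = 10, while -x + 17 = -10 — extraneous.
  x = 10: sqrt(49) = 7, while -x + 17 = 7 — valid.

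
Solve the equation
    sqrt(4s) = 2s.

s = 0 or s = 1

Square both sides: 4s = (2s)^2.
Expand and rearrange: 4s^2 - 4s = 0.
Solving gives s = 1 or s = 0.
Check each candidate in the original equation:
  s = 1: sqrt(4) = 2, while 2s = 2 — valid.
  s = 0: sqrt(0) = 0, while 2s = 0 — valid.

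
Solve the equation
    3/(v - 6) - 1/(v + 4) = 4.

v = -4.2329 or v = 6.7329

Multiply both sides by (v - 6)(v + 4):
3(v + 4) - (v - 6) = 4(v - 6)(v + 4).
Expand and collect terms: 4v² - 10v - 114 = 0.
By the quadratic formula, v = (10 ± √1924) / 8, so v ≈ 6.7329 or v ≈ -4.2329.
Neither value makes a denominator zero (v ≠ 6, v ≠ -4), so both are valid.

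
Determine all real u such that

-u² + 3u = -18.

u = -3 or u = 6

Bring every term to one side: -u² + 3u + 18 = 0.
Factor: -1(u + 3)(u - 6) = 0.
So u = -3 or u = 6.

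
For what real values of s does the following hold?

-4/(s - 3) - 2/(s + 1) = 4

Multiply both sides by (s - 3)(s + 1):
-4(s + 1) - 2(s - 3) = 4(s - 3)(s + 1).
Expand and collect terms: 4s² - 2s - 14 = 0.
By the quadratic formula, s = (2 ± √228) / 8, so s ≈ 2.1375 or s ≈ -1.6375.
Neither value makes a denominator zero (s ≠ 3, s ≠ -1), so both are valid.

s = -1.6375 or s = 2.1375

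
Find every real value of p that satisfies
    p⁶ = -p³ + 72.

p = -2.0801 or p = 2

Let u = p³. The equation becomes u² + u - 72 = 0.
Factor: (u - 8)(u + 9) = 0, so u = 8 or u = -9.
p³ = 8 gives p = 2.
p³ = -9 gives p = -∛(9) ≈ -2.0801.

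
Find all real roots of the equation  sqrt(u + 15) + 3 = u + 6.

u = 1

Isolate the radical: sqrt(u + 15) = u + 3.
Square both sides: u + 15 = (u + 3)^2.
Expand and rearrange: u^2 + 5u - 6 = 0.
Solving gives u = 1 or u = -6.
Check each candidate in the original equation:
  u = 1: sqrt(16) = 4, while u + 3 = 4 — valid.
  u = -6: sqrt(9) = 3, while u + 3 = -3 — extraneous.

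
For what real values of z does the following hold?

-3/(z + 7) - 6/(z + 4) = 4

z = -8.1712 or z = -5.0788

Multiply both sides by (z + 7)(z + 4):
-3(z + 4) - 6(z + 7) = 4(z + 7)(z + 4).
Expand and collect terms: 4z^2 + 53z + 166 = 0.
By the quadratic formula, z = (-53 +/- sqrt(153)) / 8, so z ~= -5.0788 or z ~= -8.1712.
Neither value makes a denominator zero (z != -7, z != -4), so both are valid.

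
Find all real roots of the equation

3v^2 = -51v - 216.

v = -9 or v = -8

Bring every term to one side: 3v^2 + 51v + 216 = 0.
Factor: 3(v + 9)(v + 8) = 0.
So v = -9 or v = -8.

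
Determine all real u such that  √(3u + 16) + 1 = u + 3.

Isolate the radical: √(3u + 16) = u + 2.
Square both sides: 3u + 16 = (u + 2)².
Expand and rearrange: u² + u - 12 = 0.
Solving gives u = 3 or u = -4.
Check each candidate in the original equation:
  u = 3: √(25) = 5, while u + 2 = 5 — valid.
  u = -4: √(4) = 2, while u + 2 = -2 — extraneous.

u = 3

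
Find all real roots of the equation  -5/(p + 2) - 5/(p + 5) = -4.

Multiply both sides by (p + 2)(p + 5):
-5(p + 5) - 5(p + 2) = -4(p + 2)(p + 5).
Expand and collect terms: -4p² - 18p - 5 = 0.
By the quadratic formula, p = (18 ± √244) / -8, so p ≈ -4.2026 or p ≈ -0.2974.
Neither value makes a denominator zero (p ≠ -2, p ≠ -5), so both are valid.

p = -4.2026 or p = -0.2974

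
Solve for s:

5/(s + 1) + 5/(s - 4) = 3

s = 0.162 or s = 6.1713

Multiply both sides by (s + 1)(s - 4):
5(s - 4) + 5(s + 1) = 3(s + 1)(s - 4).
Expand and collect terms: 3s^2 - 19s + 3 = 0.
By the quadratic formula, s = (19 +/- sqrt(325)) / 6, so s ~= 6.1713 or s ~= 0.162.
Neither value makes a denominator zero (s != -1, s != 4), so both are valid.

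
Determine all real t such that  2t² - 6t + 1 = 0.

t = 0.1771 or t = 2.8229

Discriminant: (-6)² − 4·2·1 = 28.
Quadratic formula: t = (6 ± √28) / 4.
So t = √(7)/2 + 3/2 ≈ 2.8229 or t = 3/2 - √(7)/2 ≈ 0.1771.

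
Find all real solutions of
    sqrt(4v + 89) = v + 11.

Square both sides: 4v + 89 = (v + 11)^2.
Expand and rearrange: v^2 + 18v + 32 = 0.
Solving gives v = -2 or v = -16.
Check each candidate in the original equation:
  v = -2: sqrt(81) = 9, while v + 11 = 9 — valid.
  v = -16: sqrt(25) = 5, while v + 11 = -5 — extraneous.

v = -2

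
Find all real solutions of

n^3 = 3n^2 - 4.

Rearrange: n^3 - 3n^2 + 4 = 0.
Possible rational roots are divisors of 4. Testing n = -1 gives 0, so (n + 1) is a factor.
Divide: n^3 - 3n^2 + 4 = (n + 1)(n^2 - 4n + 4).
The quadratic has the repeated root n = 2.

n = -1 or n = 2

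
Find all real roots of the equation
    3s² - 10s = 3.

Rearrange to standard form: 3s² - 10s - 3 = 0.
Discriminant: (-10)² − 4·3·(-3) = 136.
Quadratic formula: s = (10 ± √136) / 6.
So s = 5/3 + √(34)/3 ≈ 3.6103 or s = 5/3 - √(34)/3 ≈ -0.277.

s = -0.277 or s = 3.6103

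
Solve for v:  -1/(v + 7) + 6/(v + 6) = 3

Multiply both sides by (v + 7)(v + 6):
-(v + 6) + 6(v + 7) = 3(v + 7)(v + 6).
Expand and collect terms: 3v^2 + 34v + 90 = 0.
By the quadratic formula, v = (-34 +/- sqrt(76)) / 6, so v ~= -4.2137 or v ~= -7.1196.
Neither value makes a denominator zero (v != -7, v != -6), so both are valid.

v = -7.1196 or v = -4.2137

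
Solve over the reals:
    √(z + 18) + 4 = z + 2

Isolate the radical: √(z + 18) = z - 2.
Square both sides: z + 18 = (z - 2)².
Expand and rearrange: z² - 5z - 14 = 0.
Solving gives z = 7 or z = -2.
Check each candidate in the original equation:
  z = 7: √(25) = 5, while z - 2 = 5 — valid.
  z = -2: √(16) = 4, while z - 2 = -4 — extraneous.

z = 7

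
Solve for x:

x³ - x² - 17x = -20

Rearrange: x³ - x² - 17x + 20 = 0.
Possible rational roots are divisors of 20. Testing x = 4 gives 0, so (x - 4) is a factor.
Divide: x³ - x² - 17x + 20 = (x - 4)(x² + 3x - 5).
Apply the quadratic formula to x² + 3x - 5 = 0: x = (-3 ± √29)/2, i.e. x ≈ 1.1926 or x ≈ -4.1926.

x = -4.1926 or x = 1.1926 or x = 4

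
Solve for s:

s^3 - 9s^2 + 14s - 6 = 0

Possible rational roots are divisors of -6. Testing s = 1 gives 0, so (s - 1) is a factor.
Divide: s^3 - 9s^2 + 14s - 6 = (s - 1)(s^2 - 8s + 6).
Apply the quadratic formula to s^2 - 8s + 6 = 0: s = (8 +/- sqrt(40))/2, i.e. s ~= 7.1623 or s ~= 0.8377.

s = 0.8377 or s = 1 or s = 7.1623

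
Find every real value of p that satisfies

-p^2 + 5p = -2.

Rearrange to standard form: -p^2 + 5p + 2 = 0.
Discriminant: (5)^2 - 4*(-1)*2 = 33.
Quadratic formula: p = (-5 +/- sqrt(33)) / (-2).
So p = 5/2 - sqrt(33)/2 ~= -0.3723 or p = 5/2 + sqrt(33)/2 ~= 5.3723.

p = -0.3723 or p = 5.3723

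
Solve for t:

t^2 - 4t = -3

Bring every term to one side: t^2 - 4t + 3 = 0.
Factor: (t - 3)(t - 1) = 0.
So t = 3 or t = 1.

t = 1 or t = 3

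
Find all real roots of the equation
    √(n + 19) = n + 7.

n = -3

Square both sides: n + 19 = (n + 7)².
Expand and rearrange: n² + 13n + 30 = 0.
Solving gives n = -3 or n = -10.
Check each candidate in the original equation:
  n = -3: √(16) = 4, while n + 7 = 4 — valid.
  n = -10: √(9) = 3, while n + 7 = -3 — extraneous.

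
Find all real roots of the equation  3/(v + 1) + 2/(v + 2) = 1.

v = -1.6458 or v = 3.6458

Multiply both sides by (v + 1)(v + 2):
3(v + 2) + 2(v + 1) = (v + 1)(v + 2).
Expand and collect terms: v² - 2v - 6 = 0.
By the quadratic formula, v = (2 ± √28) / 2, so v ≈ 3.6458 or v ≈ -1.6458.
Neither value makes a denominator zero (v ≠ -1, v ≠ -2), so both are valid.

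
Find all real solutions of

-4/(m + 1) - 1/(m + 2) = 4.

Multiply both sides by (m + 1)(m + 2):
-4(m + 2) - (m + 1) = 4(m + 1)(m + 2).
Expand and collect terms: 4m² + 17m + 17 = 0.
By the quadratic formula, m = (-17 ± √17) / 8, so m ≈ -1.6096 or m ≈ -2.6404.
Neither value makes a denominator zero (m ≠ -1, m ≠ -2), so both are valid.

m = -2.6404 or m = -1.6096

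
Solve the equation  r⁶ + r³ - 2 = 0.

r = -1.2599 or r = 1

Let u = r³. The equation becomes u² + u - 2 = 0.
Factor: (u - 1)(u + 2) = 0, so u = 1 or u = -2.
r³ = 1 gives r = 1.
r³ = -2 gives r = -∛(2) ≈ -1.2599.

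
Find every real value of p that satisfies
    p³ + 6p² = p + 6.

Rearrange: p³ + 6p² - p - 6 = 0.
Possible rational roots are divisors of -6. Testing p = -1 gives 0, so (p + 1) is a factor.
Divide: p³ + 6p² - p - 6 = (p + 1)(p² + 5p - 6).
Factor the quadratic: p = 1 or p = -6.

p = -6 or p = -1 or p = 1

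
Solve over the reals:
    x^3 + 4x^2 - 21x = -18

Rearrange: x^3 + 4x^2 - 21x + 18 = 0.
Possible rational roots are divisors of 18. Testing x = 2 gives 0, so (x - 2) is a factor.
Divide: x^3 + 4x^2 - 21x + 18 = (x - 2)(x^2 + 6x - 9).
Apply the quadratic formula to x^2 + 6x - 9 = 0: x = (-6 +/- sqrt(72))/2, i.e. x ~= 1.2426 or x ~= -7.2426.

x = -7.2426 or x = 1.2426 or x = 2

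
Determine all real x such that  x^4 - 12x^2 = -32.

Let u = x^2. The equation becomes u^2 - 12u + 32 = 0.
Factor: (u - 4)(u - 8) = 0, so u = 4 or u = 8.
x^2 = 4 gives x = +/-2.
x^2 = 8 gives x = +/-2*sqrt(2) ~= +/-2.8284.

x = -2.8284 or x = -2 or x = 2 or x = 2.8284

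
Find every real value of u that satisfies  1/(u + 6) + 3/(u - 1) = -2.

u = -6.6225 or u = -0.3775

Multiply both sides by (u + 6)(u - 1):
(u - 1) + 3(u + 6) = -2(u + 6)(u - 1).
Expand and collect terms: -2u^2 - 14u - 5 = 0.
By the quadratic formula, u = (14 +/- sqrt(156)) / -4, so u ~= -6.6225 or u ~= -0.3775.
Neither value makes a denominator zero (u != -6, u != 1), so both are valid.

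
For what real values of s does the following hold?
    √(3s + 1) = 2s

Square both sides: 3s + 1 = (2s)².
Expand and rearrange: 4s² - 3s - 1 = 0.
Solving gives s = 1 or s = -0.25.
Check each candidate in the original equation:
  s = 1: √(4) = 2, while 2s = 2 — valid.
  s = -0.25: √(0.25) = 0.5, while 2s = -0.5 — extraneous.

s = 1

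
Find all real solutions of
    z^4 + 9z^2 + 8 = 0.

No real solutions.

Let u = z^2. The equation becomes u^2 + 9u + 8 = 0.
Factor: (u + 8)(u + 1) = 0, so u = -8 or u = -1.
z^2 = -8 < 0 has no real solution.
z^2 = -1 < 0 has no real solution.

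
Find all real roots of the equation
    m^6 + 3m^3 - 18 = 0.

m = -1.8171 or m = 1.4422

Let u = m^3. The equation becomes u^2 + 3u - 18 = 0.
Factor: (u + 6)(u - 3) = 0, so u = -6 or u = 3.
m^3 = -6 gives m = -(6)^(1/3) ~= -1.8171.
m^3 = 3 gives m = (3)^(1/3) ~= 1.4422.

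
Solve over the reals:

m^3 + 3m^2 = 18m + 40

Rearrange: m^3 + 3m^2 - 18m - 40 = 0.
Possible rational roots are divisors of -40. Testing m = 4 gives 0, so (m - 4) is a factor.
Divide: m^3 + 3m^2 - 18m - 40 = (m - 4)(m^2 + 7m + 10).
Factor the quadratic: m = -2 or m = -5.

m = -5 or m = -2 or m = 4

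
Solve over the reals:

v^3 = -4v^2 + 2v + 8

Rearrange: v^3 + 4v^2 - 2v - 8 = 0.
Possible rational roots are divisors of -8. Testing v = -4 gives 0, so (v + 4) is a factor.
Divide: v^3 + 4v^2 - 2v - 8 = (v + 4)(v^2 - 2).
Apply the quadratic formula to v^2 - 2 = 0: v = (0 +/- sqrt(8))/2, i.e. v ~= 1.4142 or v ~= -1.4142.

v = -4 or v = -1.4142 or v = 1.4142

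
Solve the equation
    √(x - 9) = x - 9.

Square both sides: x - 9 = (x - 9)².
Expand and rearrange: x² - 19x + 90 = 0.
Solving gives x = 10 or x = 9.
Check each candidate in the original equation:
  x = 10: √(1) = 1, while x - 9 = 1 — valid.
  x = 9: √(0) = 0, while x - 9 = 0 — valid.

x = 9 or x = 10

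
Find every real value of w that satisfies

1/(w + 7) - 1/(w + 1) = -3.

Multiply both sides by (w + 7)(w + 1):
(w + 1) - (w + 7) = -3(w + 7)(w + 1).
Expand and collect terms: -3w² - 24w - 15 = 0.
By the quadratic formula, w = (24 ± √396) / -6, so w ≈ -7.3166 or w ≈ -0.6834.
Neither value makes a denominator zero (w ≠ -7, w ≠ -1), so both are valid.

w = -7.3166 or w = -0.6834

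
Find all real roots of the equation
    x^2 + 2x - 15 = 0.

Factor: (x - 3)(x + 5) = 0.
So x = 3 or x = -5.

x = -5 or x = 3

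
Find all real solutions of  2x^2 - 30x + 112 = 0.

x = 7 or x = 8

Factor: 2(x - 8)(x - 7) = 0.
So x = 8 or x = 7.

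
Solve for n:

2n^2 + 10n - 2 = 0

Discriminant: (10)^2 - 4*2*(-2) = 116.
Quadratic formula: n = (-10 +/- sqrt(116)) / 4.
So n = -5/2 + sqrt(29)/2 ~= 0.1926 or n = -sqrt(29)/2 - 5/2 ~= -5.1926.

n = -5.1926 or n = 0.1926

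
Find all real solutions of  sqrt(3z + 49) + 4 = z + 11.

Isolate the radical: sqrt(3z + 49) = z + 7.
Square both sides: 3z + 49 = (z + 7)^2.
Expand and rearrange: z^2 + 11z = 0.
Solving gives z = 0 or z = -11.
Check each candidate in the original equation:
  z = 0: sqrt(49) = 7, while z + 7 = 7 — valid.
  z = -11: sqrt(16) = 4, while z + 7 = -4 — extraneous.

z = 0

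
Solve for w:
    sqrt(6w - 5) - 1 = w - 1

Isolate the radical: sqrt(6w - 5) = w.
Square both sides: 6w - 5 = (w)^2.
Expand and rearrange: w^2 - 6w + 5 = 0.
Solving gives w = 5 or w = 1.
Check each candidate in the original equation:
  w = 5: sqrt(25) = 5, while w = 5 — valid.
  w = 1: sqrt(1) = 1, while w = 1 — valid.

w = 1 or w = 5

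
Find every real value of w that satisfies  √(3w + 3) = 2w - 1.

Square both sides: 3w + 3 = (2w - 1)².
Expand and rearrange: 4w² - 7w - 2 = 0.
Solving gives w = 2 or w = -0.25.
Check each candidate in the original equation:
  w = 2: √(9) = 3, while 2w - 1 = 3 — valid.
  w = -0.25: √(2.25) = 1.5, while 2w - 1 = -1.5 — extraneous.

w = 2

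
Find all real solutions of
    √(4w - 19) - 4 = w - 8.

w = 5 or w = 7

Isolate the radical: √(4w - 19) = w - 4.
Square both sides: 4w - 19 = (w - 4)².
Expand and rearrange: w² - 12w + 35 = 0.
Solving gives w = 7 or w = 5.
Check each candidate in the original equation:
  w = 7: √(9) = 3, while w - 4 = 3 — valid.
  w = 5: √(1) = 1, while w - 4 = 1 — valid.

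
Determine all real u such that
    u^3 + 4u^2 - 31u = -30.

Rearrange: u^3 + 4u^2 - 31u + 30 = 0.
Possible rational roots are divisors of 30. Testing u = 3 gives 0, so (u - 3) is a factor.
Divide: u^3 + 4u^2 - 31u + 30 = (u - 3)(u^2 + 7u - 10).
Apply the quadratic formula to u^2 + 7u - 10 = 0: u = (-7 +/- sqrt(89))/2, i.e. u ~= 1.217 or u ~= -8.217.

u = -8.217 or u = 1.217 or u = 3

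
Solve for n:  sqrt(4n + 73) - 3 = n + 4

Isolate the radical: sqrt(4n + 73) = n + 7.
Square both sides: 4n + 73 = (n + 7)^2.
Expand and rearrange: n^2 + 10n - 24 = 0.
Solving gives n = 2 or n = -12.
Check each candidate in the original equation:
  n = 2: sqrt(81) = 9, while n + 7 = 9 — valid.
  n = -12: sqrt(25) = 5, while n + 7 = -5 — extraneous.

n = 2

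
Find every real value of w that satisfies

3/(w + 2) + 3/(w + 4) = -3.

Multiply both sides by (w + 2)(w + 4):
3(w + 4) + 3(w + 2) = -3(w + 2)(w + 4).
Expand and collect terms: -3w² - 24w - 42 = 0.
By the quadratic formula, w = (24 ± √72) / -6, so w ≈ -5.4142 or w ≈ -2.5858.
Neither value makes a denominator zero (w ≠ -2, w ≠ -4), so both are valid.

w = -5.4142 or w = -2.5858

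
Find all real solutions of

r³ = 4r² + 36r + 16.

Rearrange: r³ - 4r² - 36r - 16 = 0.
Possible rational roots are divisors of -16. Testing r = -4 gives 0, so (r + 4) is a factor.
Divide: r³ - 4r² - 36r - 16 = (r + 4)(r² - 8r - 4).
Apply the quadratic formula to r² - 8r - 4 = 0: r = (8 ± √80)/2, i.e. r ≈ 8.4721 or r ≈ -0.4721.

r = -4 or r = -0.4721 or r = 8.4721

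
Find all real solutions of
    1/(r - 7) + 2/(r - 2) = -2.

r = 0.9105 or r = 6.5895

Multiply both sides by (r - 7)(r - 2):
(r - 2) + 2(r - 7) = -2(r - 7)(r - 2).
Expand and collect terms: -2r² + 15r - 12 = 0.
By the quadratic formula, r = (-15 ± √129) / -4, so r ≈ 0.9105 or r ≈ 6.5895.
Neither value makes a denominator zero (r ≠ 7, r ≠ 2), so both are valid.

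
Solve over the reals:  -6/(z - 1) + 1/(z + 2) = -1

z = -2.3589 or z = 6.3589

Multiply both sides by (z - 1)(z + 2):
-6(z + 2) + (z - 1) = -(z - 1)(z + 2).
Expand and collect terms: -z² + 4z + 15 = 0.
By the quadratic formula, z = (-4 ± √76) / -2, so z ≈ -2.3589 or z ≈ 6.3589.
Neither value makes a denominator zero (z ≠ 1, z ≠ -2), so both are valid.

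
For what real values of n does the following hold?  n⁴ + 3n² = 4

Let u = n². The equation becomes u² + 3u - 4 = 0.
Factor: (u + 4)(u - 1) = 0, so u = -4 or u = 1.
n² = -4 < 0 has no real solution.
n² = 1 gives n = ±1.

n = -1 or n = 1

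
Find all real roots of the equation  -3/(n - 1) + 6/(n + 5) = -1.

n = -9.6847 or n = 2.6847

Multiply both sides by (n - 1)(n + 5):
-3(n + 5) + 6(n - 1) = -(n - 1)(n + 5).
Expand and collect terms: -n^2 - 7n + 26 = 0.
By the quadratic formula, n = (7 +/- sqrt(153)) / -2, so n ~= -9.6847 or n ~= 2.6847.
Neither value makes a denominator zero (n != 1, n != -5), so both are valid.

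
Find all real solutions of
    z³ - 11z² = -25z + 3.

z = 0.127 or z = 3 or z = 7.873

Rearrange: z³ - 11z² + 25z - 3 = 0.
Possible rational roots are divisors of -3. Testing z = 3 gives 0, so (z - 3) is a factor.
Divide: z³ - 11z² + 25z - 3 = (z - 3)(z² - 8z + 1).
Apply the quadratic formula to z² - 8z + 1 = 0: z = (8 ± √60)/2, i.e. z ≈ 7.873 or z ≈ 0.127.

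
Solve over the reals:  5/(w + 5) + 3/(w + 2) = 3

w = -3.9067 or w = -0.4266

Multiply both sides by (w + 5)(w + 2):
5(w + 2) + 3(w + 5) = 3(w + 5)(w + 2).
Expand and collect terms: 3w^2 + 13w + 5 = 0.
By the quadratic formula, w = (-13 +/- sqrt(109)) / 6, so w ~= -0.4266 or w ~= -3.9067.
Neither value makes a denominator zero (w != -5, w != -2), so both are valid.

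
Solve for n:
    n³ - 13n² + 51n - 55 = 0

Possible rational roots are divisors of -55. Testing n = 5 gives 0, so (n - 5) is a factor.
Divide: n³ - 13n² + 51n - 55 = (n - 5)(n² - 8n + 11).
Apply the quadratic formula to n² - 8n + 11 = 0: n = (8 ± √20)/2, i.e. n ≈ 6.2361 or n ≈ 1.7639.

n = 1.7639 or n = 5 or n = 6.2361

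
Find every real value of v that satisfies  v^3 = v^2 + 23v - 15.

Rearrange: v^3 - v^2 - 23v + 15 = 0.
Possible rational roots are divisors of 15. Testing v = 5 gives 0, so (v - 5) is a factor.
Divide: v^3 - v^2 - 23v + 15 = (v - 5)(v^2 + 4v - 3).
Apply the quadratic formula to v^2 + 4v - 3 = 0: v = (-4 +/- sqrt(28))/2, i.e. v ~= 0.6458 or v ~= -4.6458.

v = -4.6458 or v = 0.6458 or v = 5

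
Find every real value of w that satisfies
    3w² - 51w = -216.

w = 8 or w = 9

Bring every term to one side: 3w² - 51w + 216 = 0.
Factor: 3(w - 9)(w - 8) = 0.
So w = 9 or w = 8.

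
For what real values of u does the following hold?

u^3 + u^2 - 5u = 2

Rearrange: u^3 + u^2 - 5u - 2 = 0.
Possible rational roots are divisors of -2. Testing u = 2 gives 0, so (u - 2) is a factor.
Divide: u^3 + u^2 - 5u - 2 = (u - 2)(u^2 + 3u + 1).
Apply the quadratic formula to u^2 + 3u + 1 = 0: u = (-3 +/- sqrt(5))/2, i.e. u ~= -0.382 or u ~= -2.618.

u = -2.618 or u = -0.382 or u = 2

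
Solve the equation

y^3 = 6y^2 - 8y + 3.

Rearrange: y^3 - 6y^2 + 8y - 3 = 0.
Possible rational roots are divisors of -3. Testing y = 1 gives 0, so (y - 1) is a factor.
Divide: y^3 - 6y^2 + 8y - 3 = (y - 1)(y^2 - 5y + 3).
Apply the quadratic formula to y^2 - 5y + 3 = 0: y = (5 +/- sqrt(13))/2, i.e. y ~= 4.3028 or y ~= 0.6972.

y = 0.6972 or y = 1 or y = 4.3028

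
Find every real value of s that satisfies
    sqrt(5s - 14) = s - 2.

s = 3 or s = 6

Square both sides: 5s - 14 = (s - 2)^2.
Expand and rearrange: s^2 - 9s + 18 = 0.
Solving gives s = 6 or s = 3.
Check each candidate in the original equation:
  s = 6: sqrt(16) = 4, while s - 2 = 4 — valid.
  s = 3: sqrt(1) = 1, while s - 2 = 1 — valid.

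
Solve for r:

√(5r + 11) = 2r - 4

Square both sides: 5r + 11 = (2r - 4)².
Expand and rearrange: 4r² - 21r + 5 = 0.
Solving gives r = 5 or r = 0.25.
Check each candidate in the original equation:
  r = 5: √(36) = 6, while 2r - 4 = 6 — valid.
  r = 0.25: √(12.25) = 3.5, while 2r - 4 = -3.5 — extraneous.

r = 5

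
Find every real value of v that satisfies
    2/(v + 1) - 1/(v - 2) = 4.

Multiply both sides by (v + 1)(v - 2):
2(v - 2) - (v + 1) = 4(v + 1)(v - 2).
Expand and collect terms: 4v^2 - 5v - 3 = 0.
By the quadratic formula, v = (5 +/- sqrt(73)) / 8, so v ~= 1.693 or v ~= -0.443.
Neither value makes a denominator zero (v != -1, v != 2), so both are valid.

v = -0.443 or v = 1.693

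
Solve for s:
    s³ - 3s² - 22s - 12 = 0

s = -3 or s = -0.6056 or s = 6.6056

Possible rational roots are divisors of -12. Testing s = -3 gives 0, so (s + 3) is a factor.
Divide: s³ - 3s² - 22s - 12 = (s + 3)(s² - 6s - 4).
Apply the quadratic formula to s² - 6s - 4 = 0: s = (6 ± √52)/2, i.e. s ≈ 6.6056 or s ≈ -0.6056.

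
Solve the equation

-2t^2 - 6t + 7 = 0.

t = -3.8979 or t = 0.8979

Discriminant: (-6)^2 - 4*(-2)*7 = 92.
Quadratic formula: t = (6 +/- sqrt(92)) / (-4).
So t = -sqrt(23)/2 - 3/2 ~= -3.8979 or t = -3/2 + sqrt(23)/2 ~= 0.8979.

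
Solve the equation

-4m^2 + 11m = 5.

m = 0.5746 or m = 2.1754

Rearrange to standard form: -4m^2 + 11m - 5 = 0.
Discriminant: (11)^2 - 4*(-4)*(-5) = 41.
Quadratic formula: m = (-11 +/- sqrt(41)) / (-8).
So m = 11/8 - sqrt(41)/8 ~= 0.5746 or m = sqrt(41)/8 + 11/8 ~= 2.1754.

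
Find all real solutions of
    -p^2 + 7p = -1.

Rearrange to standard form: -p^2 + 7p + 1 = 0.
Discriminant: (7)^2 - 4*(-1)*1 = 53.
Quadratic formula: p = (-7 +/- sqrt(53)) / (-2).
So p = 7/2 - sqrt(53)/2 ~= -0.1401 or p = 7/2 + sqrt(53)/2 ~= 7.1401.

p = -0.1401 or p = 7.1401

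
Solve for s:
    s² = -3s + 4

Bring every term to one side: s² + 3s - 4 = 0.
Factor: (s + 4)(s - 1) = 0.
So s = -4 or s = 1.

s = -4 or s = 1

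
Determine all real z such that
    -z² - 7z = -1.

Rearrange to standard form: -z² - 7z + 1 = 0.
Discriminant: (-7)² − 4·(-1)·1 = 53.
Quadratic formula: z = (7 ± √53) / (-2).
So z = -√(53)/2 - 7/2 ≈ -7.1401 or z = -7/2 + √(53)/2 ≈ 0.1401.

z = -7.1401 or z = 0.1401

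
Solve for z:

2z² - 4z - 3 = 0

Discriminant: (-4)² − 4·2·(-3) = 40.
Quadratic formula: z = (4 ± √40) / 4.
So z = 1 + √(10)/2 ≈ 2.5811 or z = 1 - √(10)/2 ≈ -0.5811.

z = -0.5811 or z = 2.5811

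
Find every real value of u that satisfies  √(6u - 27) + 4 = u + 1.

Isolate the radical: √(6u - 27) = u - 3.
Square both sides: 6u - 27 = (u - 3)².
Expand and rearrange: u² - 12u + 36 = 0.
This gives the repeated root u = 6.
Check in the original equation:
  u = 6: √(9) = 3, while u - 3 = 3 — valid.

u = 6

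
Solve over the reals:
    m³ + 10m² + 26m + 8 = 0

m = -5.6458 or m = -4 or m = -0.3542

Possible rational roots are divisors of 8. Testing m = -4 gives 0, so (m + 4) is a factor.
Divide: m³ + 10m² + 26m + 8 = (m + 4)(m² + 6m + 2).
Apply the quadratic formula to m² + 6m + 2 = 0: m = (-6 ± √28)/2, i.e. m ≈ -0.3542 or m ≈ -5.6458.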